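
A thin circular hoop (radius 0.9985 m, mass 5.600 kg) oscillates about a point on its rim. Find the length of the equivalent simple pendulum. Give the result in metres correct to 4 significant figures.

1.997 m

The equivalent simple-pendulum length is L_eq = I/(md), where I is about the pivot and d = 0.99850 m.
I_cm = mR² = 5.5832 kg·m², so I = I_cm + md² = 5.5832 + 5.5832 = 11.166 kg·m².
L_eq = 11.166/(5.600 × 0.99850) = 1.997 m.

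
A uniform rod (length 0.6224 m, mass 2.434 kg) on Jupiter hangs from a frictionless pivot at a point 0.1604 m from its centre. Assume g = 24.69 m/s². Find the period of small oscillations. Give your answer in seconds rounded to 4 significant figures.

For a physical pendulum T = 2π√(I/(mgd)), with d = 0.16040 m from pivot to centre of mass.
I_cm = mL²/12 = 2.434 × 0.6224²/12 = 0.078574 kg·m²; I = I_cm + md² = 0.078574 + 2.434 × 0.16040² = 0.14120 kg·m².
T = 2π√(0.14120/(2.434 × 24.69 × 0.16040)) = 0.7604 s.

0.7604 s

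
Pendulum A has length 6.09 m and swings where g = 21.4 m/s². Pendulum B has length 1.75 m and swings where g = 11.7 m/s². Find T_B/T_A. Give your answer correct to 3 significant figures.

T = 2π√(L/g), so T_B/T_A = √((L_B/g_B)/(L_A/g_A)) = √((1.75/11.7)/(6.09/21.4)) = 0.725.

0.725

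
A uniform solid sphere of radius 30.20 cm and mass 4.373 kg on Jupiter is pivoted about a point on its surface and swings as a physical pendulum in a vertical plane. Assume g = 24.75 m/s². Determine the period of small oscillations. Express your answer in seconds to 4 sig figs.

0.8212 s

I_cm = (2/5)mr² = 0.15953 kg·m². The pivot is at distance d = 0.3020 m from the centre of mass.
By the parallel-axis theorem, I = I_cm + md² = 0.15953 + 0.39884 = 0.55837 kg·m².
T = 2π√(I/(mgd)) = 2π√(0.55837/(4.373 × 24.75 × 0.3020)) = 0.8212 s.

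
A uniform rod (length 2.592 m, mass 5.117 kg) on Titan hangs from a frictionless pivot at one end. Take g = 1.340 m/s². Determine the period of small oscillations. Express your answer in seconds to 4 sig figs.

For a physical pendulum T = 2π√(I/(mgd)), with d = 1.2960 m from pivot to centre of mass.
I_cm = mL²/12 = 5.117 × 2.592²/12 = 2.8649 kg·m²; I = I_cm + md² = 2.8649 + 5.117 × 1.2960² = 11.459 kg·m².
T = 2π√(11.459/(5.117 × 1.340 × 1.2960)) = 7.135 s.

7.135 s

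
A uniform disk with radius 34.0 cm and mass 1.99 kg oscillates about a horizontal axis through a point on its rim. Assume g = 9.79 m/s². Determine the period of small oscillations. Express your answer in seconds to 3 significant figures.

I_cm = ½mr² = 0.1150 kg·m². The pivot is at distance d = 0.340 m from the centre of mass.
By the parallel-axis theorem, I = I_cm + md² = 0.1150 + 0.2300 = 0.3451 kg·m².
T = 2π√(I/(mgd)) = 2π√(0.3451/(1.99 × 9.79 × 0.340)) = 1.43 s.

1.43 s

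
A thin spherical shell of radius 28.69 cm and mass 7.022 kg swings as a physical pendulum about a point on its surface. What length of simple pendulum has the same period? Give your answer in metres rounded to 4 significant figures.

0.4782 m

The equivalent simple-pendulum length is L_eq = I/(md), where I is about the pivot and d = 0.28690 m.
I_cm = (2/3)mR² = 0.38533 kg·m², so I = I_cm + md² = 0.38533 + 0.57799 = 0.96332 kg·m².
L_eq = 0.96332/(7.022 × 0.28690) = 0.4782 m.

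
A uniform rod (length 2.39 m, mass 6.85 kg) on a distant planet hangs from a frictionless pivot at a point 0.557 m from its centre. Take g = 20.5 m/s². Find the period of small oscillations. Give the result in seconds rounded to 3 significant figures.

For a physical pendulum T = 2π√(I/(mgd)), with d = 0.5570 m from pivot to centre of mass.
I_cm = mL²/12 = 6.85 × 2.39²/12 = 3.261 kg·m²; I = I_cm + md² = 3.261 + 6.85 × 0.5570² = 5.386 kg·m².
T = 2π√(5.386/(6.85 × 20.5 × 0.5570)) = 1.65 s.

1.65 s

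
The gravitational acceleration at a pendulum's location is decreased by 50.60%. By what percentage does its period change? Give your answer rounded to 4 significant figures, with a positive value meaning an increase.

T ∝ 1/√g, so T'/T = 1/√(0.49400) = 1.4228.
Percentage change in T = (1.4228 − 1) × 100% = 42.28%.

42.28%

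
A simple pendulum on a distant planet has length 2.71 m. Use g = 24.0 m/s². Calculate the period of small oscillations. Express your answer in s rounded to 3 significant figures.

2.11 s

T = 2π√(L/g) = 2π√(2.71/24.0) = 2π × 0.3360 = 2.11 s.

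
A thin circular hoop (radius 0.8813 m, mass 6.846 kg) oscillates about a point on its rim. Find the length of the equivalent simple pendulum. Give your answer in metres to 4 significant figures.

1.763 m

The equivalent simple-pendulum length is L_eq = I/(md), where I is about the pivot and d = 0.88130 m.
I_cm = mR² = 5.3172 kg·m², so I = I_cm + md² = 5.3172 + 5.3172 = 10.634 kg·m².
L_eq = 10.634/(6.846 × 0.88130) = 1.763 m.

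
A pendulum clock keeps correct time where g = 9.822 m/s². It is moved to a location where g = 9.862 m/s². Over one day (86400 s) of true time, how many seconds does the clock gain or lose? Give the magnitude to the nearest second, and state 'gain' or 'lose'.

gain 176 s

The clock's period scales as T ∝ 1/√g, so T'/T = √(9.822/9.862) = 0.997970.
In 86400 s of true time the clock registers 86400/0.997970 = 86575.8 s, so it gains 176 s.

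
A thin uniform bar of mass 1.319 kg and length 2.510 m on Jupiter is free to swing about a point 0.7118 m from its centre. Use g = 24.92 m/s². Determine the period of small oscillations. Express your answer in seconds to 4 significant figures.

1.515 s

For a physical pendulum T = 2π√(I/(mgd)), with d = 0.71180 m from pivot to centre of mass.
I_cm = mL²/12 = 1.319 × 2.510²/12 = 0.69249 kg·m²; I = I_cm + md² = 0.69249 + 1.319 × 0.71180² = 1.3608 kg·m².
T = 2π√(1.3608/(1.319 × 24.92 × 0.71180)) = 1.515 s.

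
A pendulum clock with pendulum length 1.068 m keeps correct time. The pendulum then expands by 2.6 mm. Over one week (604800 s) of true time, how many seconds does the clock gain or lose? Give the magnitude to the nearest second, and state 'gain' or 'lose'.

T ∝ √L, so T'/T = √(1.07060/1.068) = 1.00122.
In 604800 s of true time the clock registers 604800/1.00122 = 604065.2 s, so it loses 735 s.

lose 735 s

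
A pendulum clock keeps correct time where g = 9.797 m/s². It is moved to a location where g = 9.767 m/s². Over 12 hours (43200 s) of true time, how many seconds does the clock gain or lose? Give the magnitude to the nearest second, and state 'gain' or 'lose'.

lose 66 s

The clock's period scales as T ∝ 1/√g, so T'/T = √(9.797/9.767) = 1.00153.
In 43200 s of true time the clock registers 43200/1.00153 = 43133.8 s, so it loses 66 s.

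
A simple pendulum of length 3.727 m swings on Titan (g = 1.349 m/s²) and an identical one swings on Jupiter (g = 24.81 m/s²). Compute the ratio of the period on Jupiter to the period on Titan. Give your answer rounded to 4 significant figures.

0.2332

T ∝ 1/√g, so T₂/T₁ = √(g₁/g₂) = √(1.349/24.81) = 0.2332.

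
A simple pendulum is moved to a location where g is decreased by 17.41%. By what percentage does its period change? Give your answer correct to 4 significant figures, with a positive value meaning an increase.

T ∝ 1/√g, so T'/T = 1/√(0.82590) = 1.1004.
Percentage change in T = (1.1004 − 1) × 100% = 10.04%.

10.04%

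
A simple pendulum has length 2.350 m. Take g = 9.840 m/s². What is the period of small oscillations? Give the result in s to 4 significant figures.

T = 2π√(L/g) = 2π√(2.350/9.840) = 2π × 0.48869 = 3.071 s.

3.071 s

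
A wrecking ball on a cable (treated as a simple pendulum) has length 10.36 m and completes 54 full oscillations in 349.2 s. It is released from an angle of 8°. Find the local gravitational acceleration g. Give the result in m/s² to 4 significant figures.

T = 349.2/54 = 6.4667 s.
From T = 2π√(L/g), g = 4π²L/T² = 4π² × 10.36/6.4667² = 9.780 m/s².

9.780 m/s²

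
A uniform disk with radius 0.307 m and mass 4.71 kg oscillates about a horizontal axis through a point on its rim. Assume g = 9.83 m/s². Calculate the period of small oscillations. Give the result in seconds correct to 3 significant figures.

1.36 s

I_cm = ½mr² = 0.2220 kg·m². The pivot is at distance d = 0.307 m from the centre of mass.
By the parallel-axis theorem, I = I_cm + md² = 0.2220 + 0.4439 = 0.6659 kg·m².
T = 2π√(I/(mgd)) = 2π√(0.6659/(4.71 × 9.83 × 0.307)) = 1.36 s.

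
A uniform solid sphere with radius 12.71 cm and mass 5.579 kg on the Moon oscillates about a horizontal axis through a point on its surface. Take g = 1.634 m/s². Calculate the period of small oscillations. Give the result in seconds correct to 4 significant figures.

I_cm = (2/5)mr² = 0.036050 kg·m². The pivot is at distance d = 0.1271 m from the centre of mass.
By the parallel-axis theorem, I = I_cm + md² = 0.036050 + 0.090125 = 0.12618 kg·m².
T = 2π√(I/(mgd)) = 2π√(0.12618/(5.579 × 1.634 × 0.1271)) = 2.073 s.

2.073 s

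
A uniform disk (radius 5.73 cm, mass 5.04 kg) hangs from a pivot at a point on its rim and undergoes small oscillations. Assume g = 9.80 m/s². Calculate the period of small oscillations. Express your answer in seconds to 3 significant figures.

I_cm = ½mr² = 0.008274 kg·m². The pivot is at distance d = 0.0573 m from the centre of mass.
By the parallel-axis theorem, I = I_cm + md² = 0.008274 + 0.01655 = 0.02482 kg·m².
T = 2π√(I/(mgd)) = 2π√(0.02482/(5.04 × 9.80 × 0.0573)) = 0.588 s.

0.588 s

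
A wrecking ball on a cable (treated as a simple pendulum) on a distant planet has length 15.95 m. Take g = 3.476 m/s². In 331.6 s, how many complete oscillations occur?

24

T = 2π√(L/g) = 2π√(15.95/3.476) = 13.459 s.
Number of complete oscillations = ⌊331.6/13.459⌋ = ⌊24.637⌋ = 24.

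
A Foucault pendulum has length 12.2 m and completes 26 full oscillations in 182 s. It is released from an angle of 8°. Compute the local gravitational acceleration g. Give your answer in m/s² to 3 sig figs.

9.83 m/s²

T = 182/26 = 7.000 s.
From T = 2π√(L/g), g = 4π²L/T² = 4π² × 12.2/7.000² = 9.83 m/s².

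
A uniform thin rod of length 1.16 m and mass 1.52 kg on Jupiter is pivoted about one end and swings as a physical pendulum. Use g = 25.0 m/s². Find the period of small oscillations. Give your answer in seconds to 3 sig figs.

For a physical pendulum T = 2π√(I/(mgd)), with d = 0.5800 m from pivot to centre of mass.
I_cm = mL²/12 = 1.52 × 1.16²/12 = 0.1704 kg·m²; I = I_cm + md² = 0.1704 + 1.52 × 0.5800² = 0.6818 kg·m².
T = 2π√(0.6818/(1.52 × 25.0 × 0.5800)) = 1.11 s.

1.11 s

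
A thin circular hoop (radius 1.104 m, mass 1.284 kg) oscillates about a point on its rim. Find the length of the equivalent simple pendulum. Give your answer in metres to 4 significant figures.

The equivalent simple-pendulum length is L_eq = I/(md), where I is about the pivot and d = 1.1040 m.
I_cm = mR² = 1.5650 kg·m², so I = I_cm + md² = 1.5650 + 1.5650 = 3.1299 kg·m².
L_eq = 3.1299/(1.284 × 1.1040) = 2.208 m.

2.208 m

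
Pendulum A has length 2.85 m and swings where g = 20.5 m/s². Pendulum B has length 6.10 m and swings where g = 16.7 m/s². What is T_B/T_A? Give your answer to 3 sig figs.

T = 2π√(L/g), so T_B/T_A = √((L_B/g_B)/(L_A/g_A)) = √((6.10/16.7)/(2.85/20.5)) = 1.62.

1.62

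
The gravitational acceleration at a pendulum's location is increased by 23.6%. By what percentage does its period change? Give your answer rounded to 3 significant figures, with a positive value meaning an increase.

-10.1%

T ∝ 1/√g, so T'/T = 1/√(1.236) = 0.8995.
Percentage change in T = (0.8995 − 1) × 100% = -10.1%.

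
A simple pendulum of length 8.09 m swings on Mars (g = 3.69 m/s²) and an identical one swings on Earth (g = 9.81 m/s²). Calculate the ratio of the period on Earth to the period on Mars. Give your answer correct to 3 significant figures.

0.613

T ∝ 1/√g, so T₂/T₁ = √(g₁/g₂) = √(3.69/9.81) = 0.613.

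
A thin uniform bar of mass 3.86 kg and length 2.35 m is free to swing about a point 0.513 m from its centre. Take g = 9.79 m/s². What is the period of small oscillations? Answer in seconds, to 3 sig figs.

For a physical pendulum T = 2π√(I/(mgd)), with d = 0.5130 m from pivot to centre of mass.
I_cm = mL²/12 = 3.86 × 2.35²/12 = 1.776 kg·m²; I = I_cm + md² = 1.776 + 3.86 × 0.5130² = 2.792 kg·m².
T = 2π√(2.792/(3.86 × 9.79 × 0.5130)) = 2.38 s.

2.38 s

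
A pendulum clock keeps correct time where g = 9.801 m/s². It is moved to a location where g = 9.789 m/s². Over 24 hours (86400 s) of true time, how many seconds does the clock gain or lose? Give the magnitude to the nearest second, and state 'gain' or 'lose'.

The clock's period scales as T ∝ 1/√g, so T'/T = √(9.801/9.789) = 1.00061.
In 86400 s of true time the clock registers 86400/1.00061 = 86347.1 s, so it loses 53 s.

lose 53 s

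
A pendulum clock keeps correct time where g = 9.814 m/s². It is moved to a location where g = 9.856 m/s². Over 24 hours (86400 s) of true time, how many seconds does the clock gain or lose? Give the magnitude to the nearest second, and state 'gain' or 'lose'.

The clock's period scales as T ∝ 1/√g, so T'/T = √(9.814/9.856) = 0.997867.
In 86400 s of true time the clock registers 86400/0.997867 = 86584.7 s, so it gains 185 s.

gain 185 s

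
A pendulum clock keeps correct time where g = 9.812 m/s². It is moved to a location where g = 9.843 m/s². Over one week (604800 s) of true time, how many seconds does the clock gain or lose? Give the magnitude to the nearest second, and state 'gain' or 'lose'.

gain 955 s

The clock's period scales as T ∝ 1/√g, so T'/T = √(9.812/9.843) = 0.998424.
In 604800 s of true time the clock registers 604800/0.998424 = 605754.6 s, so it gains 955 s.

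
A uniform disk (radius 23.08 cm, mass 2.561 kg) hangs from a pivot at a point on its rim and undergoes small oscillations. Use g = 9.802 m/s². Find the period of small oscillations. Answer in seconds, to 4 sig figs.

I_cm = ½mr² = 0.068210 kg·m². The pivot is at distance d = 0.2308 m from the centre of mass.
By the parallel-axis theorem, I = I_cm + md² = 0.068210 + 0.13642 = 0.20463 kg·m².
T = 2π√(I/(mgd)) = 2π√(0.20463/(2.561 × 9.802 × 0.2308)) = 1.181 s.

1.181 s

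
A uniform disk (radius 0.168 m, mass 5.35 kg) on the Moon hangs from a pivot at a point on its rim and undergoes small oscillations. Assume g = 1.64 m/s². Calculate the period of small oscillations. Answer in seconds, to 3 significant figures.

I_cm = ½mr² = 0.07550 kg·m². The pivot is at distance d = 0.168 m from the centre of mass.
By the parallel-axis theorem, I = I_cm + md² = 0.07550 + 0.1510 = 0.2265 kg·m².
T = 2π√(I/(mgd)) = 2π√(0.2265/(5.35 × 1.64 × 0.168)) = 2.46 s.

2.46 s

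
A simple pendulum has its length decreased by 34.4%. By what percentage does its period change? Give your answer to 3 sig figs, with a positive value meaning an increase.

T ∝ √L, so T'/T = √(0.6560) = 0.8099.
Percentage change in T = (0.8099 − 1) × 100% = -19.0%.

-19.0%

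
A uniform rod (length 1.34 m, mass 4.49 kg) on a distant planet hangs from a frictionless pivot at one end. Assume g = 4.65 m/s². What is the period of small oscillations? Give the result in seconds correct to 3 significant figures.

2.75 s

For a physical pendulum T = 2π√(I/(mgd)), with d = 0.6700 m from pivot to centre of mass.
I_cm = mL²/12 = 4.49 × 1.34²/12 = 0.6719 kg·m²; I = I_cm + md² = 0.6719 + 4.49 × 0.6700² = 2.687 kg·m².
T = 2π√(2.687/(4.49 × 4.65 × 0.6700)) = 2.75 s.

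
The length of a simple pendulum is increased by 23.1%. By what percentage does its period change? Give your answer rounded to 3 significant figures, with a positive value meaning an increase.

T ∝ √L, so T'/T = √(1.231) = 1.110.
Percentage change in T = (1.110 − 1) × 100% = 11.0%.

11.0%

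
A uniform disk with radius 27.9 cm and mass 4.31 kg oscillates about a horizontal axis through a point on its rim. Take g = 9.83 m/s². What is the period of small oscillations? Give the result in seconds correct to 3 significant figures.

I_cm = ½mr² = 0.1677 kg·m². The pivot is at distance d = 0.279 m from the centre of mass.
By the parallel-axis theorem, I = I_cm + md² = 0.1677 + 0.3355 = 0.5032 kg·m².
T = 2π√(I/(mgd)) = 2π√(0.5032/(4.31 × 9.83 × 0.279)) = 1.30 s.

1.30 s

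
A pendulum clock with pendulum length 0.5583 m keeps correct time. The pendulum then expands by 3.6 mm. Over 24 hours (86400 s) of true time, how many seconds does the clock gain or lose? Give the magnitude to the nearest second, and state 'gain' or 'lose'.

T ∝ √L, so T'/T = √(0.56190/0.5583) = 1.00322.
In 86400 s of true time the clock registers 86400/1.00322 = 86122.8 s, so it loses 277 s.

lose 277 s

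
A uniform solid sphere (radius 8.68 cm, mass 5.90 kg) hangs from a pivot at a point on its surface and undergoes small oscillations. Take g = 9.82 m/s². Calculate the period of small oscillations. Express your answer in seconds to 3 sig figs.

0.699 s

I_cm = (2/5)mr² = 0.01778 kg·m². The pivot is at distance d = 0.0868 m from the centre of mass.
By the parallel-axis theorem, I = I_cm + md² = 0.01778 + 0.04445 = 0.06223 kg·m².
T = 2π√(I/(mgd)) = 2π√(0.06223/(5.90 × 9.82 × 0.0868)) = 0.699 s.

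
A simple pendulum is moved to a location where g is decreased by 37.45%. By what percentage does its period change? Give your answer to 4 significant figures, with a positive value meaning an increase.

26.44%

T ∝ 1/√g, so T'/T = 1/√(0.62550) = 1.2644.
Percentage change in T = (1.2644 − 1) × 100% = 26.44%.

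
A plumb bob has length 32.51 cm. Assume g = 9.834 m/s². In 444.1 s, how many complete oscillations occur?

388

T = 2π√(L/g) = 2π√(0.3251/9.834) = 1.1424 s.
Number of complete oscillations = ⌊444.1/1.1424⌋ = ⌊388.74⌋ = 388.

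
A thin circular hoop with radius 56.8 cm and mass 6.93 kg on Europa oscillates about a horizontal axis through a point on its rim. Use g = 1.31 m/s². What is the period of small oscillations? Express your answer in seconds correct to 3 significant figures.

I_cm = mr² = 2.236 kg·m². The pivot is at distance d = 0.568 m from the centre of mass.
By the parallel-axis theorem, I = I_cm + md² = 2.236 + 2.236 = 4.472 kg·m².
T = 2π√(I/(mgd)) = 2π√(4.472/(6.93 × 1.31 × 0.568)) = 5.85 s.

5.85 s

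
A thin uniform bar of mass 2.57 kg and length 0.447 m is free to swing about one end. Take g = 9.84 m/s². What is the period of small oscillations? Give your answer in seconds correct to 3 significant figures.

1.09 s

For a physical pendulum T = 2π√(I/(mgd)), with d = 0.2235 m from pivot to centre of mass.
I_cm = mL²/12 = 2.57 × 0.447²/12 = 0.04279 kg·m²; I = I_cm + md² = 0.04279 + 2.57 × 0.2235² = 0.1712 kg·m².
T = 2π√(0.1712/(2.57 × 9.84 × 0.2235)) = 1.09 s.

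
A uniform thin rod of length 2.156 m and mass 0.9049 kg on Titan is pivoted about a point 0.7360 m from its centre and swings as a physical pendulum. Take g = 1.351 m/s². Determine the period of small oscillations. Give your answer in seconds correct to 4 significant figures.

For a physical pendulum T = 2π√(I/(mgd)), with d = 0.73600 m from pivot to centre of mass.
I_cm = mL²/12 = 0.9049 × 2.156²/12 = 0.35052 kg·m²; I = I_cm + md² = 0.35052 + 0.9049 × 0.73600² = 0.84070 kg·m².
T = 2π√(0.84070/(0.9049 × 1.351 × 0.73600)) = 6.073 s.

6.073 s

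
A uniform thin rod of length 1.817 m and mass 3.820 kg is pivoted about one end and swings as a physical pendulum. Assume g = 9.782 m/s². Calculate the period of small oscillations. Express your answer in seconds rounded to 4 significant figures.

For a physical pendulum T = 2π√(I/(mgd)), with d = 0.90850 m from pivot to centre of mass.
I_cm = mL²/12 = 3.820 × 1.817²/12 = 1.0510 kg·m²; I = I_cm + md² = 1.0510 + 3.820 × 0.90850² = 4.2039 kg·m².
T = 2π√(4.2039/(3.820 × 9.782 × 0.90850)) = 2.211 s.

2.211 s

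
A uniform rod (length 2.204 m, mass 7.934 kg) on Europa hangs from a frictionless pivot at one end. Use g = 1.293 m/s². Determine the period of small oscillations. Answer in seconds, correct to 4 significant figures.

For a physical pendulum T = 2π√(I/(mgd)), with d = 1.1020 m from pivot to centre of mass.
I_cm = mL²/12 = 7.934 × 2.204²/12 = 3.2117 kg·m²; I = I_cm + md² = 3.2117 + 7.934 × 1.1020² = 12.847 kg·m².
T = 2π√(12.847/(7.934 × 1.293 × 1.1020)) = 6.698 s.

6.698 s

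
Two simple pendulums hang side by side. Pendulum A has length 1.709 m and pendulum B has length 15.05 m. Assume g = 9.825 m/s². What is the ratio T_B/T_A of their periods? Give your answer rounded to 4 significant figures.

T ∝ √L, so T_B/T_A = √(L_B/L_A) = √(15.05/1.709) = 2.968.

2.968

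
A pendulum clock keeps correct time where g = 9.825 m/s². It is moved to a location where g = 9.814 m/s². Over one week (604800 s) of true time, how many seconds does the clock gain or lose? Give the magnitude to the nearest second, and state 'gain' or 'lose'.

The clock's period scales as T ∝ 1/√g, so T'/T = √(9.825/9.814) = 1.00056.
In 604800 s of true time the clock registers 604800/1.00056 = 604461.3 s, so it loses 339 s.

lose 339 s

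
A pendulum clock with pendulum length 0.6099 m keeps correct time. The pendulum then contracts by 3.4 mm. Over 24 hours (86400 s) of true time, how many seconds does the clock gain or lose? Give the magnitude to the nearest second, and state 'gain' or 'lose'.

gain 242 s

T ∝ √L, so T'/T = √(0.60650/0.6099) = 0.997209.
In 86400 s of true time the clock registers 86400/0.997209 = 86641.8 s, so it gains 242 s.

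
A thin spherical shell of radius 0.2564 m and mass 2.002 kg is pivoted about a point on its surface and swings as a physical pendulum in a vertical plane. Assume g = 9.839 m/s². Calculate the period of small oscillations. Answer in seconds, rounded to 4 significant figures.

1.309 s

I_cm = (2/3)mr² = 0.087742 kg·m². The pivot is at distance d = 0.2564 m from the centre of mass.
By the parallel-axis theorem, I = I_cm + md² = 0.087742 + 0.13161 = 0.21936 kg·m².
T = 2π√(I/(mgd)) = 2π√(0.21936/(2.002 × 9.839 × 0.2564)) = 1.309 s.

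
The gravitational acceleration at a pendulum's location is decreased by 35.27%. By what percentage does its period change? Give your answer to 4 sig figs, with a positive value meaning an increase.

24.29%

T ∝ 1/√g, so T'/T = 1/√(0.64730) = 1.2429.
Percentage change in T = (1.2429 − 1) × 100% = 24.29%.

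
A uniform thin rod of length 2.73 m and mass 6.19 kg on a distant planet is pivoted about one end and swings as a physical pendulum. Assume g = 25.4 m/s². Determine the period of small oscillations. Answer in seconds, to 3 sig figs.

1.68 s

For a physical pendulum T = 2π√(I/(mgd)), with d = 1.365 m from pivot to centre of mass.
I_cm = mL²/12 = 6.19 × 2.73²/12 = 3.844 kg·m²; I = I_cm + md² = 3.844 + 6.19 × 1.365² = 15.38 kg·m².
T = 2π√(15.38/(6.19 × 25.4 × 1.365)) = 1.68 s.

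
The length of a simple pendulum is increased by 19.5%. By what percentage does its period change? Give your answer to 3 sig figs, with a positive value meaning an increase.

T ∝ √L, so T'/T = √(1.195) = 1.093.
Percentage change in T = (1.093 − 1) × 100% = 9.32%.

9.32%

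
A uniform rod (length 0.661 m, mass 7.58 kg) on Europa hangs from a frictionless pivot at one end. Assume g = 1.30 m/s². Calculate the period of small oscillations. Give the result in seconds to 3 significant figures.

3.66 s

For a physical pendulum T = 2π√(I/(mgd)), with d = 0.3305 m from pivot to centre of mass.
I_cm = mL²/12 = 7.58 × 0.661²/12 = 0.2760 kg·m²; I = I_cm + md² = 0.2760 + 7.58 × 0.3305² = 1.104 kg·m².
T = 2π√(1.104/(7.58 × 1.30 × 0.3305)) = 3.66 s.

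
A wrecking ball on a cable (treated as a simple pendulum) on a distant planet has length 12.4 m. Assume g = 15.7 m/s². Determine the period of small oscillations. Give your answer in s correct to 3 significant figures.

5.58 s

T = 2π√(L/g) = 2π√(12.4/15.7) = 2π × 0.8887 = 5.58 s.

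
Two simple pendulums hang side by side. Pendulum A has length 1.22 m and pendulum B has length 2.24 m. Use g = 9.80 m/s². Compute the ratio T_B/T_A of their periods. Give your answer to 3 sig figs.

1.36

T ∝ √L, so T_B/T_A = √(L_B/L_A) = √(2.24/1.22) = 1.36.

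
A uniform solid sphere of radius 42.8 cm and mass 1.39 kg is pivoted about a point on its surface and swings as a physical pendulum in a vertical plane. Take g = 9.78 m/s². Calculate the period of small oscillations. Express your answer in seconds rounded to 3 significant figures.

1.56 s

I_cm = (2/5)mr² = 0.1019 kg·m². The pivot is at distance d = 0.428 m from the centre of mass.
By the parallel-axis theorem, I = I_cm + md² = 0.1019 + 0.2546 = 0.3565 kg·m².
T = 2π√(I/(mgd)) = 2π√(0.3565/(1.39 × 9.78 × 0.428)) = 1.56 s.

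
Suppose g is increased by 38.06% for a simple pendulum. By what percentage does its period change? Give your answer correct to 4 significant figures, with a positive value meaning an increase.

-14.89%

T ∝ 1/√g, so T'/T = 1/√(1.3806) = 0.85107.
Percentage change in T = (0.85107 − 1) × 100% = -14.89%.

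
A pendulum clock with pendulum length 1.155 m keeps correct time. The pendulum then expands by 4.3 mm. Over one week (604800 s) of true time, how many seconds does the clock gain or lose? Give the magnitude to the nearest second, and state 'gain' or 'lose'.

lose 1123 s

T ∝ √L, so T'/T = √(1.15930/1.155) = 1.00186.
In 604800 s of true time the clock registers 604800/1.00186 = 603677.3 s, so it loses 1123 s.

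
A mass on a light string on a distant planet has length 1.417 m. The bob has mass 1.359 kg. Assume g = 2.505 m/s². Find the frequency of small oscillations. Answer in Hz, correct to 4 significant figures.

0.2116 Hz

T = 2π√(L/g) = 2π√(1.417/2.505) = 4.7256 s, so f = 1/T = 0.2116 Hz.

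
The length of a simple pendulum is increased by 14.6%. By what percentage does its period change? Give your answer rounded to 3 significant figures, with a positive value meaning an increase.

T ∝ √L, so T'/T = √(1.146) = 1.071.
Percentage change in T = (1.071 − 1) × 100% = 7.05%.

7.05%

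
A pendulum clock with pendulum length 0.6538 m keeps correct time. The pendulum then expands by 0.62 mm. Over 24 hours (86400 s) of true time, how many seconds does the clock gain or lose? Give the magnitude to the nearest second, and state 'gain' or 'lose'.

lose 41 s

T ∝ √L, so T'/T = √(0.65442/0.6538) = 1.00047.
In 86400 s of true time the clock registers 86400/1.00047 = 86359.1 s, so it loses 41 s.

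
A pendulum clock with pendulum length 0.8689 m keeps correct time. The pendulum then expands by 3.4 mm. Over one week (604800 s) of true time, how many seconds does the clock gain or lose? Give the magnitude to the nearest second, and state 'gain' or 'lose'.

T ∝ √L, so T'/T = √(0.87230/0.8689) = 1.00195.
In 604800 s of true time the clock registers 604800/1.00195 = 603620.2 s, so it loses 1180 s.

lose 1180 s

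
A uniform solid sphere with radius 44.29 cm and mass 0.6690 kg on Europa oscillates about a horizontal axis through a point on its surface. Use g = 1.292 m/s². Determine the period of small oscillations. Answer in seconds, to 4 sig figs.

4.353 s

I_cm = (2/5)mr² = 0.052493 kg·m². The pivot is at distance d = 0.4429 m from the centre of mass.
By the parallel-axis theorem, I = I_cm + md² = 0.052493 + 0.13123 = 0.18372 kg·m².
T = 2π√(I/(mgd)) = 2π√(0.18372/(0.6690 × 1.292 × 0.4429)) = 4.353 s.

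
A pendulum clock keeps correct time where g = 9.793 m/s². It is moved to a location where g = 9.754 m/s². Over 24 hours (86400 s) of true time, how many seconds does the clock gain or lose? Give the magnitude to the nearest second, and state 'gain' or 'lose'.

The clock's period scales as T ∝ 1/√g, so T'/T = √(9.793/9.754) = 1.00200.
In 86400 s of true time the clock registers 86400/1.00200 = 86227.8 s, so it loses 172 s.

lose 172 s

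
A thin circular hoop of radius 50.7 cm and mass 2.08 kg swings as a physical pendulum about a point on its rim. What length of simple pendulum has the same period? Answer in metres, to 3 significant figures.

1.01 m

The equivalent simple-pendulum length is L_eq = I/(md), where I is about the pivot and d = 0.5070 m.
I_cm = mR² = 0.5347 kg·m², so I = I_cm + md² = 0.5347 + 0.5347 = 1.069 kg·m².
L_eq = 1.069/(2.08 × 0.5070) = 1.01 m.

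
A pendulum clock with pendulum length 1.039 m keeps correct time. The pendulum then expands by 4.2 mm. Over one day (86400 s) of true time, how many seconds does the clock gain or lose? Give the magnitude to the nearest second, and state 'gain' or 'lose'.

lose 174 s

T ∝ √L, so T'/T = √(1.04320/1.039) = 1.00202.
In 86400 s of true time the clock registers 86400/1.00202 = 86225.9 s, so it loses 174 s.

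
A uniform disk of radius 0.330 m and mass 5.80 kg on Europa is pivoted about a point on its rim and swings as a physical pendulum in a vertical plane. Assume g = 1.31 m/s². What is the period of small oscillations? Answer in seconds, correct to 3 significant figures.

3.86 s

I_cm = ½mr² = 0.3158 kg·m². The pivot is at distance d = 0.330 m from the centre of mass.
By the parallel-axis theorem, I = I_cm + md² = 0.3158 + 0.6316 = 0.9474 kg·m².
T = 2π√(I/(mgd)) = 2π√(0.9474/(5.80 × 1.31 × 0.330)) = 3.86 s.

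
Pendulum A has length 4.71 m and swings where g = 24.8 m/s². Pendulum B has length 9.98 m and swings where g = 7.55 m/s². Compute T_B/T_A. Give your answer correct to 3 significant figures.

2.64

T = 2π√(L/g), so T_B/T_A = √((L_B/g_B)/(L_A/g_A)) = √((9.98/7.55)/(4.71/24.8)) = 2.64.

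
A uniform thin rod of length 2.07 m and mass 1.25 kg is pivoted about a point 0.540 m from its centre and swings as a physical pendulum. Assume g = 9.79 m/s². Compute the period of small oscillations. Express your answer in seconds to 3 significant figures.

For a physical pendulum T = 2π√(I/(mgd)), with d = 0.5400 m from pivot to centre of mass.
I_cm = mL²/12 = 1.25 × 2.07²/12 = 0.4463 kg·m²; I = I_cm + md² = 0.4463 + 1.25 × 0.5400² = 0.8108 kg·m².
T = 2π√(0.8108/(1.25 × 9.79 × 0.5400)) = 2.20 s.

2.20 s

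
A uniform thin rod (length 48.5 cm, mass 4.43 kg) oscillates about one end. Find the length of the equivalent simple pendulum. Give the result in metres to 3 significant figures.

The equivalent simple-pendulum length is L_eq = I/(md), where I is about the pivot and d = 0.2425 m.
I_cm = (1/12)mL² = 0.08684 kg·m², so I = I_cm + md² = 0.08684 + 0.2605 = 0.3473 kg·m².
L_eq = 0.3473/(4.43 × 0.2425) = 0.323 m.

0.323 m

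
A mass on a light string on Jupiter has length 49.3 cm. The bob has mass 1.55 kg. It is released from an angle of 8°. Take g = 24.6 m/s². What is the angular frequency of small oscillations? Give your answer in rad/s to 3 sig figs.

ω = √(g/L) = √(24.6/0.493) = 7.06 rad/s.

7.06 rad/s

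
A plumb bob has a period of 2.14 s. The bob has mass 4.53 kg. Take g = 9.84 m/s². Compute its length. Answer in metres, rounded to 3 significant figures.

1.14 m

From T = 2π√(L/g), L = gT²/(4π²) = 9.84 × 2.140²/(4π²) = 1.14 m.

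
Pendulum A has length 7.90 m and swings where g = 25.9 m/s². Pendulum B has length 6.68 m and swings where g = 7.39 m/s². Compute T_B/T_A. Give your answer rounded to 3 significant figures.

T = 2π√(L/g), so T_B/T_A = √((L_B/g_B)/(L_A/g_A)) = √((6.68/7.39)/(7.90/25.9)) = 1.72.

1.72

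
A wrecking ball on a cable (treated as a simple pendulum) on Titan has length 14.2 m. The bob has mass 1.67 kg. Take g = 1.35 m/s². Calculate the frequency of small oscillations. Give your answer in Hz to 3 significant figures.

0.0491 Hz

T = 2π√(L/g) = 2π√(14.2/1.35) = 20.38 s, so f = 1/T = 0.0491 Hz.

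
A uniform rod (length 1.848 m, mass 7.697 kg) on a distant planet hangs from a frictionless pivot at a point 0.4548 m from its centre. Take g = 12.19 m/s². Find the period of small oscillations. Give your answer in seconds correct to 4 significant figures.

1.871 s

For a physical pendulum T = 2π√(I/(mgd)), with d = 0.45480 m from pivot to centre of mass.
I_cm = mL²/12 = 7.697 × 1.848²/12 = 2.1905 kg·m²; I = I_cm + md² = 2.1905 + 7.697 × 0.45480² = 3.7826 kg·m².
T = 2π√(3.7826/(7.697 × 12.19 × 0.45480)) = 1.871 s.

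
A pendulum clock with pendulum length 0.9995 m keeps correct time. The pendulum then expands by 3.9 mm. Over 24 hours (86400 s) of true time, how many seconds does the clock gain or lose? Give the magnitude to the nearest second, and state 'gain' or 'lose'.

lose 168 s

T ∝ √L, so T'/T = √(1.00340/0.9995) = 1.00195.
In 86400 s of true time the clock registers 86400/1.00195 = 86231.9 s, so it loses 168 s.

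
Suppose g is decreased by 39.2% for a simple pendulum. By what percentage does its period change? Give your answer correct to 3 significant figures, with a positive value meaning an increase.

28.2%

T ∝ 1/√g, so T'/T = 1/√(0.6080) = 1.282.
Percentage change in T = (1.282 − 1) × 100% = 28.2%.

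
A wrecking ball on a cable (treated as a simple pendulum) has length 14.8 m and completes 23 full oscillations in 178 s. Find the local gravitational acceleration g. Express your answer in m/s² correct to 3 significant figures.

9.76 m/s²

T = 178/23 = 7.739 s.
From T = 2π√(L/g), g = 4π²L/T² = 4π² × 14.8/7.739² = 9.76 m/s².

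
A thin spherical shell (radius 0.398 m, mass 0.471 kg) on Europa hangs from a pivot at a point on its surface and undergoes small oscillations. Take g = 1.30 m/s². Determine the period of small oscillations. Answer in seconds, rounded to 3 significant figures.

I_cm = (2/3)mr² = 0.04974 kg·m². The pivot is at distance d = 0.398 m from the centre of mass.
By the parallel-axis theorem, I = I_cm + md² = 0.04974 + 0.07461 = 0.1243 kg·m².
T = 2π√(I/(mgd)) = 2π√(0.1243/(0.471 × 1.30 × 0.398)) = 4.49 s.

4.49 s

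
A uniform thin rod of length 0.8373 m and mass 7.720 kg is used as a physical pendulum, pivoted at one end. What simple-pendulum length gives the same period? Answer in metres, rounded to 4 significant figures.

The equivalent simple-pendulum length is L_eq = I/(md), where I is about the pivot and d = 0.41865 m.
I_cm = (1/12)mL² = 0.45102 kg·m², so I = I_cm + md² = 0.45102 + 1.3531 = 1.8041 kg·m².
L_eq = 1.8041/(7.720 × 0.41865) = 0.5582 m.

0.5582 m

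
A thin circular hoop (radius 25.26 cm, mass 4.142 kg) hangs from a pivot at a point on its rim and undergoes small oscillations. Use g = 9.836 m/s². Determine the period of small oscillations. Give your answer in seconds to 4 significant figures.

I_cm = mr² = 0.26429 kg·m². The pivot is at distance d = 0.2526 m from the centre of mass.
By the parallel-axis theorem, I = I_cm + md² = 0.26429 + 0.26429 = 0.52858 kg·m².
T = 2π√(I/(mgd)) = 2π√(0.52858/(4.142 × 9.836 × 0.2526)) = 1.424 s.

1.424 s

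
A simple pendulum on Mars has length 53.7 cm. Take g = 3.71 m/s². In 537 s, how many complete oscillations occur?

224

T = 2π√(L/g) = 2π√(0.537/3.71) = 2.390 s.
Number of complete oscillations = ⌊537/2.390⌋ = ⌊224.6⌋ = 224.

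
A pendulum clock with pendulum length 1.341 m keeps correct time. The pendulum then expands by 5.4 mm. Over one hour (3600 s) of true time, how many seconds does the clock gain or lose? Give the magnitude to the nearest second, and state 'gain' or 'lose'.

T ∝ √L, so T'/T = √(1.34640/1.341) = 1.00201.
In 3600 s of true time the clock registers 3600/1.00201 = 3592.8 s, so it loses 7 s.

lose 7 s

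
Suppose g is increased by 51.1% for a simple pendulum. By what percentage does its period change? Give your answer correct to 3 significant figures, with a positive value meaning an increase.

T ∝ 1/√g, so T'/T = 1/√(1.511) = 0.8135.
Percentage change in T = (0.8135 − 1) × 100% = -18.6%.

-18.6%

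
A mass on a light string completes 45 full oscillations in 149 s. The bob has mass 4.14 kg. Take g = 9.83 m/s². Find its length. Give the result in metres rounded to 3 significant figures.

T = 149/45 = 3.311 s.
From T = 2π√(L/g), L = gT²/(4π²) = 9.83 × 3.311²/(4π²) = 2.73 m.

2.73 m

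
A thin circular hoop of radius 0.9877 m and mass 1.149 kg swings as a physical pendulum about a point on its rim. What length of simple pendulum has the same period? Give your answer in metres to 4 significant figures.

The equivalent simple-pendulum length is L_eq = I/(md), where I is about the pivot and d = 0.98770 m.
I_cm = mR² = 1.1209 kg·m², so I = I_cm + md² = 1.1209 + 1.1209 = 2.2418 kg·m².
L_eq = 2.2418/(1.149 × 0.98770) = 1.975 m.

1.975 m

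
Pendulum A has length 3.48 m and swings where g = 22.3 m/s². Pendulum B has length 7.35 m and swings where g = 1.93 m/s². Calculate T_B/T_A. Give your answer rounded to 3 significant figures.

T = 2π√(L/g), so T_B/T_A = √((L_B/g_B)/(L_A/g_A)) = √((7.35/1.93)/(3.48/22.3)) = 4.94.

4.94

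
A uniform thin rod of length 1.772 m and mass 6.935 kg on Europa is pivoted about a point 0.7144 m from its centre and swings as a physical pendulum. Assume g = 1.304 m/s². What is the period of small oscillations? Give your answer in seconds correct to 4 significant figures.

For a physical pendulum T = 2π√(I/(mgd)), with d = 0.71440 m from pivot to centre of mass.
I_cm = mL²/12 = 6.935 × 1.772²/12 = 1.8146 kg·m²; I = I_cm + md² = 1.8146 + 6.935 × 0.71440² = 5.3540 kg·m².
T = 2π√(5.3540/(6.935 × 1.304 × 0.71440)) = 5.720 s.

5.720 s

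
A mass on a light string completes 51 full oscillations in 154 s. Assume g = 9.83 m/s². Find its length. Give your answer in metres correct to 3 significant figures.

2.27 m

T = 154/51 = 3.020 s.
From T = 2π√(L/g), L = gT²/(4π²) = 9.83 × 3.020²/(4π²) = 2.27 m.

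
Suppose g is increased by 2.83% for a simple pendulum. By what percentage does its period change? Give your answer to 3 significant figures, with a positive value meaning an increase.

T ∝ 1/√g, so T'/T = 1/√(1.028) = 0.9861.
Percentage change in T = (0.9861 − 1) × 100% = -1.39%.

-1.39%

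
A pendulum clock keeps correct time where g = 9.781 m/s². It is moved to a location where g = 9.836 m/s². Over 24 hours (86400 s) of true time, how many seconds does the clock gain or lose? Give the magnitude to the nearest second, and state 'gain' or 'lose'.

The clock's period scales as T ∝ 1/√g, so T'/T = √(9.781/9.836) = 0.997200.
In 86400 s of true time the clock registers 86400/0.997200 = 86642.6 s, so it gains 243 s.

gain 243 s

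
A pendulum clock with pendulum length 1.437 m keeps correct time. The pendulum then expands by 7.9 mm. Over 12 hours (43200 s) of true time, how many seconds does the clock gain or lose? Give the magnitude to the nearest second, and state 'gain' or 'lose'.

T ∝ √L, so T'/T = √(1.44490/1.437) = 1.00275.
In 43200 s of true time the clock registers 43200/1.00275 = 43081.7 s, so it loses 118 s.

lose 118 s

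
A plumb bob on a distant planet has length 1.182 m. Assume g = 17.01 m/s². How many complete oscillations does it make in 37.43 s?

22

T = 2π√(L/g) = 2π√(1.182/17.01) = 1.6563 s.
Number of complete oscillations = ⌊37.43/1.6563⌋ = ⌊22.599⌋ = 22.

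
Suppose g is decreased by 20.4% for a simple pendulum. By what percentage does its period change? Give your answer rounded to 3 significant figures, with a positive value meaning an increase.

T ∝ 1/√g, so T'/T = 1/√(0.7960) = 1.121.
Percentage change in T = (1.121 − 1) × 100% = 12.1%.

12.1%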